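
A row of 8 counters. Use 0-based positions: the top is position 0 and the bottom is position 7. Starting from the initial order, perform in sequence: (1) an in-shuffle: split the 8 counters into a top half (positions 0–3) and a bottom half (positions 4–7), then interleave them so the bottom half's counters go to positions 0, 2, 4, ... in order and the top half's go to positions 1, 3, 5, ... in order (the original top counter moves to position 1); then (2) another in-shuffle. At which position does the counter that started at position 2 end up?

Track the counter from position 2 forward through each operation:
  after op 1 (in-shuffle): 2 → 5
  after op 2 (in-shuffle): 5 → 2

2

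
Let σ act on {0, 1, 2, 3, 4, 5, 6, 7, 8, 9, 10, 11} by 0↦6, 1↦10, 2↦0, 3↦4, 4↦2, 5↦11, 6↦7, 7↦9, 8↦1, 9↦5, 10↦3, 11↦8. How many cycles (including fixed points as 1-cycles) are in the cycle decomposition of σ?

Cycle decomposition: (0 6 7 9 5 11 8 1 10 3 4 2).
1 cycle.

1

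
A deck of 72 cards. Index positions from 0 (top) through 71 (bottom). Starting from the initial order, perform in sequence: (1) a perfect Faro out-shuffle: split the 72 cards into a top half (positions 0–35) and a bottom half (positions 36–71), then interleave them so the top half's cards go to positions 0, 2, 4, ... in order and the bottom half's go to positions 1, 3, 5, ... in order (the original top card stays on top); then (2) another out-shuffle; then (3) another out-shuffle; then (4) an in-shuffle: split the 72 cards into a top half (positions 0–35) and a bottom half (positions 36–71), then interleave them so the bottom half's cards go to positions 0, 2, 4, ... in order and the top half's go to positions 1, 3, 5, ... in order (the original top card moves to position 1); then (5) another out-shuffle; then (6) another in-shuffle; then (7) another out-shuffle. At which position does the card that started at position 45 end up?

19

Track the card from position 45 forward through each operation:
  after op 1 (out-shuffle): 45 → 19
  after op 2 (out-shuffle): 19 → 38
  after op 3 (out-shuffle): 38 → 5
  after op 4 (in-shuffle): 5 → 11
  after op 5 (out-shuffle): 11 → 22
  after op 6 (in-shuffle): 22 → 45
  after op 7 (out-shuffle): 45 → 19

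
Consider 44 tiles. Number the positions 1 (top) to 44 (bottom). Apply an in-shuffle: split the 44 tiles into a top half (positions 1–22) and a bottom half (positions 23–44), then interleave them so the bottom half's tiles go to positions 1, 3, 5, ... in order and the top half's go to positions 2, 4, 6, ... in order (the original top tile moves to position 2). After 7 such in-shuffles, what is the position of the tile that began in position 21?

Track the tile's position through each in-shuffle:
21 → 42 → 39 → 33 → 21 → 42 → 39 → 33

33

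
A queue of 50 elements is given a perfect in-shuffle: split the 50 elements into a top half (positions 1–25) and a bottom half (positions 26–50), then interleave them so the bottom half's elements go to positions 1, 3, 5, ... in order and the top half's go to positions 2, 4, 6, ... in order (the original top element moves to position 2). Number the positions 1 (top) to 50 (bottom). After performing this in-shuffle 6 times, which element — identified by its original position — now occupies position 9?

36

Work backwards from position 9, undoing one in-shuffle at a time:
9 ← 30 ← 15 ← 33 ← 42 ← 21 ← 36
So the element now at position 9 started at position 36.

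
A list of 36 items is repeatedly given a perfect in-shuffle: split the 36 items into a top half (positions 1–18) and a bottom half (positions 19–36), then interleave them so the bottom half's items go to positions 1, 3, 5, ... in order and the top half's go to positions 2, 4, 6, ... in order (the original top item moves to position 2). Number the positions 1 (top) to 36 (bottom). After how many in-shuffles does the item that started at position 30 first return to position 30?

36

Follow position 30 under repeated in-shuffles:
30 → 23 → 9 → 18 → 36 → 35 → 33 → 29 → ... → 30 (length 36)
It first returns after 36 in-shuffles.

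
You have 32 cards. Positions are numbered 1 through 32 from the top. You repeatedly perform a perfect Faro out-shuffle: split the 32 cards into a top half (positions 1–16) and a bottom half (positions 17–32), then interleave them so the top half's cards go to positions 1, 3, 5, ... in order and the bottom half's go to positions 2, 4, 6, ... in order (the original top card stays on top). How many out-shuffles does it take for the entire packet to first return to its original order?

The out-shuffle permutes the 32 positions with cycle lengths [1, 1, 5, 5, 5, 5, 5, 5].
Every card is home exactly when every cycle has completed a whole number of laps, i.e. after lcm(1, 5) = 5 out-shuffles.

5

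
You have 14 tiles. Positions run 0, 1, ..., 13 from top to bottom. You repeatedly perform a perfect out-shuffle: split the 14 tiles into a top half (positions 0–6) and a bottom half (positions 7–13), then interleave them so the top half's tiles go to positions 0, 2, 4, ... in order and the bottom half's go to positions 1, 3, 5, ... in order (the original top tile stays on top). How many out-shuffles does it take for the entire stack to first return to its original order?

12

The out-shuffle permutes the 14 positions with cycle lengths [1, 1, 12].
Every tile is home exactly when every cycle has completed a whole number of laps, i.e. after lcm(1, 12) = 12 out-shuffles.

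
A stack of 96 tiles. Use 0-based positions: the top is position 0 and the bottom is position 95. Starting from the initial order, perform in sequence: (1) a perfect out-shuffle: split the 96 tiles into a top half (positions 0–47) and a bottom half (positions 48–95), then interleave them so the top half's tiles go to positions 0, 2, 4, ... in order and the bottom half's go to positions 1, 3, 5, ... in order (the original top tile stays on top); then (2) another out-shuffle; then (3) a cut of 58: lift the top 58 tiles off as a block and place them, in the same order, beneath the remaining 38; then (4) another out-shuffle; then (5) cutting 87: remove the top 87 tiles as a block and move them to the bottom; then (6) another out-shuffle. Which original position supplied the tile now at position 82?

Undo the operations in reverse order, starting from position 82:
  undo op 6 (out-shuffle, from top half): 82 ← 41
  undo op 5 (cut 87): 41 ← 32
  undo op 4 (out-shuffle, from top half): 32 ← 16
  undo op 3 (cut 58): 16 ← 74
  undo op 2 (out-shuffle, from top half): 74 ← 37
  undo op 1 (out-shuffle, from bottom half): 37 ← 66
So the tile at position 82 came from original position 66.

66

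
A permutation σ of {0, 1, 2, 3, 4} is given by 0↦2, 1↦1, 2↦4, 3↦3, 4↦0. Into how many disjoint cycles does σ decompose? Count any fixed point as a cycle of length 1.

3

Cycle decomposition: (0 2 4) (1) (3).
3 cycles.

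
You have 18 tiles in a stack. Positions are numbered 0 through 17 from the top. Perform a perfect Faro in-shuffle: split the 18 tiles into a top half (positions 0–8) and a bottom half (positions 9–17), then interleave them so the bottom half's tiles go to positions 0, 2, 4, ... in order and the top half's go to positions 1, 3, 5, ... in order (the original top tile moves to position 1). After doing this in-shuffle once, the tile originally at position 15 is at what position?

Track the tile's position through each in-shuffle:
15 → 12

12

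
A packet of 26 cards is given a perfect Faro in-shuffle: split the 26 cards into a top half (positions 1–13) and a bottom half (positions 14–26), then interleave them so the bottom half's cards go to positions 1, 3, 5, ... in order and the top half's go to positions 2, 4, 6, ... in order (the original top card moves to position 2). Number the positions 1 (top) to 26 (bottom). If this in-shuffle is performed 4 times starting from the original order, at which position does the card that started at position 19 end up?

7

Track the card's position through each in-shuffle:
19 → 11 → 22 → 17 → 7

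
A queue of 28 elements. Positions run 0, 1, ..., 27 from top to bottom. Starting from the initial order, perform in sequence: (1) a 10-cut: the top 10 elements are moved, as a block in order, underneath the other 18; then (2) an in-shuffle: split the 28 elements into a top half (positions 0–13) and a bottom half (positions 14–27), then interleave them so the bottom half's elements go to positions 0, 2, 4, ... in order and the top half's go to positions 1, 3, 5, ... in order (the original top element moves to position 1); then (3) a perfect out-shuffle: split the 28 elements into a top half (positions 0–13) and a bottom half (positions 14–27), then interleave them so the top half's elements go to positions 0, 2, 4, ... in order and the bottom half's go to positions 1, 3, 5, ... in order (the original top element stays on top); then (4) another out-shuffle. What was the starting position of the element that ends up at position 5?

0

Undo the operations in reverse order, starting from position 5:
  undo op 4 (out-shuffle, from bottom half): 5 ← 16
  undo op 3 (out-shuffle, from top half): 16 ← 8
  undo op 2 (in-shuffle, from bottom half): 8 ← 18
  undo op 1 (cut 10): 18 ← 0
So the element at position 5 came from original position 0.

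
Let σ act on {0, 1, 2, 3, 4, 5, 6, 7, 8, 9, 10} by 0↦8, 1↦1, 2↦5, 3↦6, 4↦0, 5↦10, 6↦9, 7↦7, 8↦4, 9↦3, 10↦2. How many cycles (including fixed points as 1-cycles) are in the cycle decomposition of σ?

5

Cycle decomposition: (0 8 4) (1) (2 5 10) (3 6 9) (7).
5 cycles.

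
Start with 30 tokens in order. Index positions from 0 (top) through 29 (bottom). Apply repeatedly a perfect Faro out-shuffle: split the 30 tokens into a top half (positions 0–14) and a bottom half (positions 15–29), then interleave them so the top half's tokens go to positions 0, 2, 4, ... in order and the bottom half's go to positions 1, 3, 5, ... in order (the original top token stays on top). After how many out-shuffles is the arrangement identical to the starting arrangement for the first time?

The out-shuffle permutes the 30 positions with cycle lengths [1, 1, 28].
Every token is home exactly when every cycle has completed a whole number of laps, i.e. after lcm(1, 28) = 28 out-shuffles.

28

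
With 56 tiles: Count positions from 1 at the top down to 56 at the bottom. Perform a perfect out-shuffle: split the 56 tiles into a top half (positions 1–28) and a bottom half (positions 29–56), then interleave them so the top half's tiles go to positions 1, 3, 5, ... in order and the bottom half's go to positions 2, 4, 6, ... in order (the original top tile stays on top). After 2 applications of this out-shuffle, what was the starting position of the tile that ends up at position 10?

Work backwards from position 10, undoing one out-shuffle at a time:
10 ← 33 ← 17
So the tile now at position 10 started at position 17.

17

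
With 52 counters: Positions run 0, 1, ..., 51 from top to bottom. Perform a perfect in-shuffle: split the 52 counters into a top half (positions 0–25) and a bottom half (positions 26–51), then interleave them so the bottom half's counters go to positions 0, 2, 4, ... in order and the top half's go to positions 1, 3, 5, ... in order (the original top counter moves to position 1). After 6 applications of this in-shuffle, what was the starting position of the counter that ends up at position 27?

16

Work backwards from position 27, undoing one in-shuffle at a time:
27 ← 13 ← 6 ← 29 ← 14 ← 33 ← 16
So the counter now at position 27 started at position 16.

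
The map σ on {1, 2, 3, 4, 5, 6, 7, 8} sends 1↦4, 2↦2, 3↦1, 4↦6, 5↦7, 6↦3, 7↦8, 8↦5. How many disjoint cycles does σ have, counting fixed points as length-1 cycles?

3

Cycle decomposition: (1 4 6 3) (2) (5 7 8).
3 cycles.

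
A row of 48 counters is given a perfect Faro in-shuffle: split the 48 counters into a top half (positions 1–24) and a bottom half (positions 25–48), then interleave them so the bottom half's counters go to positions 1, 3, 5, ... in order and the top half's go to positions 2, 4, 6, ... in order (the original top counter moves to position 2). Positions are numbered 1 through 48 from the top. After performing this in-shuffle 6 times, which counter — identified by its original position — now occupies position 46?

39

Work backwards from position 46, undoing one in-shuffle at a time:
46 ← 23 ← 36 ← 18 ← 9 ← 29 ← 39
So the counter now at position 46 started at position 39.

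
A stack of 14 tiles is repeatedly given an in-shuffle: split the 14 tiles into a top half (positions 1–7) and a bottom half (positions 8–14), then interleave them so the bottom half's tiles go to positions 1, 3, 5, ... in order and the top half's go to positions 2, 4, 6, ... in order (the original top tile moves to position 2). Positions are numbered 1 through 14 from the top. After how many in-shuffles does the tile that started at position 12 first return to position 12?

4

Follow position 12 under repeated in-shuffles:
12 → 9 → 3 → 6 → 12
It first returns after 4 in-shuffles.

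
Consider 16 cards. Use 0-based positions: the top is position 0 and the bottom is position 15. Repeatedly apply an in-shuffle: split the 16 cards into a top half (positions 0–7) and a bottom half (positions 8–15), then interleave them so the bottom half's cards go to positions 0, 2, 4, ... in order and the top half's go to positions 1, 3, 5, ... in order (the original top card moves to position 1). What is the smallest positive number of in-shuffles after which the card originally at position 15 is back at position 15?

Follow position 15 under repeated in-shuffles:
15 → 14 → 12 → 8 → 0 → 1 → 3 → 7 → 15
It first returns after 8 in-shuffles.

8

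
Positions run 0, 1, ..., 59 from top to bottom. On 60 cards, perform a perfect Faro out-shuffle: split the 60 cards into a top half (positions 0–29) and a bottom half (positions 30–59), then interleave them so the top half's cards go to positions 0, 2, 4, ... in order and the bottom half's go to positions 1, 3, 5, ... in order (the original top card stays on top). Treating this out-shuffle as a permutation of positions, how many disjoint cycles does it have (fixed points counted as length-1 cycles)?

3

Trace each unvisited position around until it returns:
(0) (1 2 4 8 16 32 ... len 58) (59)
3 cycles in total.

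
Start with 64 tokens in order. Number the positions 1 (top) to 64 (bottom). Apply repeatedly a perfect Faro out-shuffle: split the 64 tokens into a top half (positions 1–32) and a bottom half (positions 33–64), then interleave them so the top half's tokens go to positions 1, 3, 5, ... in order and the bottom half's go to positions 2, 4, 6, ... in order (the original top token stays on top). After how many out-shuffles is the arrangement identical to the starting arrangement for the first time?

The out-shuffle permutes the 64 positions with cycle lengths [1, 1, 2, 3, 3, 6, 6, 6, 6, 6, 6, 6, 6, 6].
Every token is home exactly when every cycle has completed a whole number of laps, i.e. after lcm(1, 2, 3, 6) = 6 out-shuffles.

6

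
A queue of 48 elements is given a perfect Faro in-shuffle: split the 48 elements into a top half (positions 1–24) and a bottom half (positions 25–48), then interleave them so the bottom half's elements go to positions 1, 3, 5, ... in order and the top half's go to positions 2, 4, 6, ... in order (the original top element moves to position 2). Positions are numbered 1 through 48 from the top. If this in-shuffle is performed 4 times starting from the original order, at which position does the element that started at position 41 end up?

19

Track the element's position through each in-shuffle:
41 → 33 → 17 → 34 → 19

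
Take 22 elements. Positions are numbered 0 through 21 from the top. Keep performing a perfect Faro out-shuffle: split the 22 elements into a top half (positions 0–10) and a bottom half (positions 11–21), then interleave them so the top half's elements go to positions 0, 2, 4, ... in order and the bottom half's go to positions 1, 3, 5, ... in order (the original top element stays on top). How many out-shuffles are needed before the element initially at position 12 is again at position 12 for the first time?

3

Follow position 12 under repeated out-shuffles:
12 → 3 → 6 → 12
It first returns after 3 out-shuffles.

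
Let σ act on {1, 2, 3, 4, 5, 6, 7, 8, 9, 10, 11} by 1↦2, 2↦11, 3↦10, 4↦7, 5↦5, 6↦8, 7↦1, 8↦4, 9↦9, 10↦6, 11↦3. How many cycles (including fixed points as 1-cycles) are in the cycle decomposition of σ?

Cycle decomposition: (1 2 11 3 10 6 8 4 7) (5) (9).
3 cycles.

3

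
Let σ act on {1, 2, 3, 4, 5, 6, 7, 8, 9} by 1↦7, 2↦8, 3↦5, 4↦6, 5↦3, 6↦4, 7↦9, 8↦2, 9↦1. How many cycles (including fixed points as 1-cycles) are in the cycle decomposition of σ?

Cycle decomposition: (1 7 9) (2 8) (3 5) (4 6).
4 cycles.

4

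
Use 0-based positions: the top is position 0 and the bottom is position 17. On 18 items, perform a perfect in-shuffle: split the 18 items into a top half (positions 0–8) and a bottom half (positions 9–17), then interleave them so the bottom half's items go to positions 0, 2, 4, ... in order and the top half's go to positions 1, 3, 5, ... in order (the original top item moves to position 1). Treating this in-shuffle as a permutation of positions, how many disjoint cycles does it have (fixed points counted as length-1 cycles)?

Trace each unvisited position around until it returns:
(0 1 3 7 15 12 ... len 18)
1 cycle in total.

1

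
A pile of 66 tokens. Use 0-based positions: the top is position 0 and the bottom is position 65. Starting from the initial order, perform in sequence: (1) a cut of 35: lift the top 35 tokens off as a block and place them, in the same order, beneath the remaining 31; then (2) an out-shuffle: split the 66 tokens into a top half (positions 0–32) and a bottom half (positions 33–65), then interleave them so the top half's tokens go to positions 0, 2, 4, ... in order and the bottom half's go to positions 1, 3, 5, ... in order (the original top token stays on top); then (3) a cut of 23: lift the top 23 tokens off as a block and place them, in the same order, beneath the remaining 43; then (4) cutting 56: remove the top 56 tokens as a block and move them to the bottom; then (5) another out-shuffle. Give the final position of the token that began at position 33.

35

Track the token from position 33 forward through each operation:
  after op 1 (cut 35): 33 → 64
  after op 2 (out-shuffle): 64 → 63
  after op 3 (cut 23): 63 → 40
  after op 4 (cut 56): 40 → 50
  after op 5 (out-shuffle): 50 → 35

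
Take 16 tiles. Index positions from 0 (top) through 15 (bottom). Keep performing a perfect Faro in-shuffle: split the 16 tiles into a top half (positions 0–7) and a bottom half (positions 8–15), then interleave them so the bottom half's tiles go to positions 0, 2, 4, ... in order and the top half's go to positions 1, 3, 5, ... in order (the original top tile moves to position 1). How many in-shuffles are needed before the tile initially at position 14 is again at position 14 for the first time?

Follow position 14 under repeated in-shuffles:
14 → 12 → 8 → 0 → 1 → 3 → 7 → 15 → 14
It first returns after 8 in-shuffles.

8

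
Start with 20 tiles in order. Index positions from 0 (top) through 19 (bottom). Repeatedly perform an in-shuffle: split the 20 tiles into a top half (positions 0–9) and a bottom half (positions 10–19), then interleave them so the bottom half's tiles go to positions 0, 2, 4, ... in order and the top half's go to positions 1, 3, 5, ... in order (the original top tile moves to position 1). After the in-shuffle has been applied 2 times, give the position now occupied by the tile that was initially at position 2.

11

Track the tile's position through each in-shuffle:
2 → 5 → 11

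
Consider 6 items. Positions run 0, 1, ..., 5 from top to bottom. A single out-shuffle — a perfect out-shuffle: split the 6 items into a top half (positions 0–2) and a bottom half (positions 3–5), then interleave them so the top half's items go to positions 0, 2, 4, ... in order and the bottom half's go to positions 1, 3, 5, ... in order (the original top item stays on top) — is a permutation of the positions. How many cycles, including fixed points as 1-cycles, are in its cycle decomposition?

3

Trace each unvisited position around until it returns:
(0) (1 2 4 3) (5)
3 cycles in total.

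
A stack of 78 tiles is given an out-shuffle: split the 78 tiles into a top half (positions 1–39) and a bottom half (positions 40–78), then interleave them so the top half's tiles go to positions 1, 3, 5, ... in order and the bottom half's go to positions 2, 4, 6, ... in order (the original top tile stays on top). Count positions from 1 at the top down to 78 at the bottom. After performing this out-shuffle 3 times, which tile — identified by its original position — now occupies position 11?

60

Work backwards from position 11, undoing one out-shuffle at a time:
11 ← 6 ← 42 ← 60
So the tile now at position 11 started at position 60.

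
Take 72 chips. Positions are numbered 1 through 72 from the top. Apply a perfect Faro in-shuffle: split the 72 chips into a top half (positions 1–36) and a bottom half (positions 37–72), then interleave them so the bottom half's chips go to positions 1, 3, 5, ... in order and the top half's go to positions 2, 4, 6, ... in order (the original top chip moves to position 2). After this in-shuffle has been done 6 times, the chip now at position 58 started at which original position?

26

Work backwards from position 58, undoing one in-shuffle at a time:
58 ← 29 ← 51 ← 62 ← 31 ← 52 ← 26
So the chip now at position 58 started at position 26.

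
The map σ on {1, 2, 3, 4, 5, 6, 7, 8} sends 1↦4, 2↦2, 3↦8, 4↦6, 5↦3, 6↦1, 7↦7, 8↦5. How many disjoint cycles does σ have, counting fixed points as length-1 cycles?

4

Cycle decomposition: (1 4 6) (2) (3 8 5) (7).
4 cycles.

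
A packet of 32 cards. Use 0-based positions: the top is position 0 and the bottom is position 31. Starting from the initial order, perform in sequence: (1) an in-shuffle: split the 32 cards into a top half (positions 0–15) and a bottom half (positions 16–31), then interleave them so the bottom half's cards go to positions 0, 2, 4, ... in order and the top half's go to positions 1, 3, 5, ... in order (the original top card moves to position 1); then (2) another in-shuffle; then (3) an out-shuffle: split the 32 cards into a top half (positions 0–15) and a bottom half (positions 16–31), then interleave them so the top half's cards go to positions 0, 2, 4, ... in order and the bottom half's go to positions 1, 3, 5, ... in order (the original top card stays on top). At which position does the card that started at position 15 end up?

29

Track the card from position 15 forward through each operation:
  after op 1 (in-shuffle): 15 → 31
  after op 2 (in-shuffle): 31 → 30
  after op 3 (out-shuffle): 30 → 29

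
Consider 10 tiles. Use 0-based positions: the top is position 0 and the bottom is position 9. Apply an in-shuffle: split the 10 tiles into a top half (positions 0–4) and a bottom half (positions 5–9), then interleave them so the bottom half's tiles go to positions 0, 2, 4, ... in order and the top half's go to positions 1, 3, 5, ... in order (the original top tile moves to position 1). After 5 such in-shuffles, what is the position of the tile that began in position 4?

Track the tile's position through each in-shuffle:
4 → 9 → 8 → 6 → 2 → 5

5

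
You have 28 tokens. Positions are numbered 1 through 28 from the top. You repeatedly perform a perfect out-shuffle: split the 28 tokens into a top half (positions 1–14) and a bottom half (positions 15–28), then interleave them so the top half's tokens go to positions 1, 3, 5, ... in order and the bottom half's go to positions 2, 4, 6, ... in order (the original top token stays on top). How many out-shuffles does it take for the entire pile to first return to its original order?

The out-shuffle permutes the 28 positions with cycle lengths [1, 1, 2, 6, 18].
Every token is home exactly when every cycle has completed a whole number of laps, i.e. after lcm(1, 2, 6, 18) = 18 out-shuffles.

18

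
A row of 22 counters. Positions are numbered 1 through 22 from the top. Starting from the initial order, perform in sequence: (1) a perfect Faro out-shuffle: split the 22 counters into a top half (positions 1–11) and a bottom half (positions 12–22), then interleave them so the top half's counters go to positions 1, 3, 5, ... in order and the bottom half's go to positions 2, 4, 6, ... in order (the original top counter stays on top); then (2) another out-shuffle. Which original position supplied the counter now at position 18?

Undo the operations in reverse order, starting from position 18:
  undo op 2 (out-shuffle, from bottom half): 18 ← 20
  undo op 1 (out-shuffle, from bottom half): 20 ← 21
So the counter at position 18 came from original position 21.

21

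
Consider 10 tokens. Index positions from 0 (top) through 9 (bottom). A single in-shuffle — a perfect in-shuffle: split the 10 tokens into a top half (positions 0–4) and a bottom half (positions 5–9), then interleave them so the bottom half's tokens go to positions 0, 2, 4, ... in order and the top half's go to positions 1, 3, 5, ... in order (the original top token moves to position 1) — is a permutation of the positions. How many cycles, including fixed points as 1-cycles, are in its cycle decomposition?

Trace each unvisited position around until it returns:
(0 1 3 7 4 9 8 6 2 5)
1 cycle in total.

1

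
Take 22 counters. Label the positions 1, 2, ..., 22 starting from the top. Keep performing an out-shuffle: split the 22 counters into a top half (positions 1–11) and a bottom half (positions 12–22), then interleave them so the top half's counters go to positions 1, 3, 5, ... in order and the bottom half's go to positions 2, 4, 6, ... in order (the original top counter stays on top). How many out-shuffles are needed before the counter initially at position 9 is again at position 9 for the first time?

Follow position 9 under repeated out-shuffles:
9 → 17 → 12 → 2 → 3 → 5 → 9
It first returns after 6 out-shuffles.

6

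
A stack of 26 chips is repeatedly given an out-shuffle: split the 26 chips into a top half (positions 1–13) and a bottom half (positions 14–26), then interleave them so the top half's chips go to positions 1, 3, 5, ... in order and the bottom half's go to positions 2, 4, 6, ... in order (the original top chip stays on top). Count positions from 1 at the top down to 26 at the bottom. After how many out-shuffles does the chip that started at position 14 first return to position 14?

20

Follow position 14 under repeated out-shuffles:
14 → 2 → 3 → 5 → 9 → 17 → 8 → 15 → 4 → 7 → 13 → 25 → 24 → 22 → 18 → 10 → 19 → 12 → 23 → 20 → 14
It first returns after 20 out-shuffles.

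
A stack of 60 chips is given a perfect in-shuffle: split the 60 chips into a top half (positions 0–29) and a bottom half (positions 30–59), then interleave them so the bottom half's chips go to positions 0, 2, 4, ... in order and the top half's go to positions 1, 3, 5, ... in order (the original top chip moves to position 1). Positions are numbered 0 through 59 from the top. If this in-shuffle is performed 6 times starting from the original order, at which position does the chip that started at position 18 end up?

Track the chip's position through each in-shuffle:
18 → 37 → 14 → 29 → 59 → 58 → 56

56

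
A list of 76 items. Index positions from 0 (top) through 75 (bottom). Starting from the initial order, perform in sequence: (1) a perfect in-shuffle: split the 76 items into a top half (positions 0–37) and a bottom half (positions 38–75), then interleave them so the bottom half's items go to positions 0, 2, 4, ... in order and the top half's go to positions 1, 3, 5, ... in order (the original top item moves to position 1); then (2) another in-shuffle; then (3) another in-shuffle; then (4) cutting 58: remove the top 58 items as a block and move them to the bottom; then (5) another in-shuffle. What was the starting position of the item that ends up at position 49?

48

Undo the operations in reverse order, starting from position 49:
  undo op 5 (in-shuffle, from top half): 49 ← 24
  undo op 4 (cut 58): 24 ← 6
  undo op 3 (in-shuffle, from bottom half): 6 ← 41
  undo op 2 (in-shuffle, from top half): 41 ← 20
  undo op 1 (in-shuffle, from bottom half): 20 ← 48
So the item at position 49 came from original position 48.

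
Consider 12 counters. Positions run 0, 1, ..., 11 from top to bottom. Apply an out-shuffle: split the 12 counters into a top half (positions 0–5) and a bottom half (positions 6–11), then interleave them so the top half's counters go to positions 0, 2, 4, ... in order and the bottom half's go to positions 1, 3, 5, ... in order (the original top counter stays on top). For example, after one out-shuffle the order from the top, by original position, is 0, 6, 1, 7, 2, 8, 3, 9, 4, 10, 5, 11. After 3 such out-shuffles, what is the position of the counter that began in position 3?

2

Track the counter's position through each out-shuffle:
3 → 6 → 1 → 2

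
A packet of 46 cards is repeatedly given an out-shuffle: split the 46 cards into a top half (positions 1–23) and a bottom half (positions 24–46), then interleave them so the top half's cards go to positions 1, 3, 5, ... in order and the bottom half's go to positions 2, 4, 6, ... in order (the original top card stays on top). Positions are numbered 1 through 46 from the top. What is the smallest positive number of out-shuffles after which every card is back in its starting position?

The out-shuffle permutes the 46 positions with cycle lengths [1, 1, 2, 4, 4, 4, 6, 12, 12].
Every card is home exactly when every cycle has completed a whole number of laps, i.e. after lcm(1, 2, 4, 6, 12) = 12 out-shuffles.

12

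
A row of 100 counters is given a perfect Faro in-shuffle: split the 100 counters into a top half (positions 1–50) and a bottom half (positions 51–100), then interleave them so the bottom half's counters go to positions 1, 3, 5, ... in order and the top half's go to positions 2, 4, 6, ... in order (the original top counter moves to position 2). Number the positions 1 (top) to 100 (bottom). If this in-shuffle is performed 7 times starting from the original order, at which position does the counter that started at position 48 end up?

Track the counter's position through each in-shuffle:
48 → 96 → 91 → 81 → 61 → 21 → 42 → 84

84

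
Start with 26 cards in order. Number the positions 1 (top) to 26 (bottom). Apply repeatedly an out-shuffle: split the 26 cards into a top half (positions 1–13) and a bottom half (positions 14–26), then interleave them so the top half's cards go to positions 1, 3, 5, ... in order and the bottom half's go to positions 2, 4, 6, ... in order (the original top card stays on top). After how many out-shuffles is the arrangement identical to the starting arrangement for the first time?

20

The out-shuffle permutes the 26 positions with cycle lengths [1, 1, 4, 20].
Every card is home exactly when every cycle has completed a whole number of laps, i.e. after lcm(1, 4, 20) = 20 out-shuffles.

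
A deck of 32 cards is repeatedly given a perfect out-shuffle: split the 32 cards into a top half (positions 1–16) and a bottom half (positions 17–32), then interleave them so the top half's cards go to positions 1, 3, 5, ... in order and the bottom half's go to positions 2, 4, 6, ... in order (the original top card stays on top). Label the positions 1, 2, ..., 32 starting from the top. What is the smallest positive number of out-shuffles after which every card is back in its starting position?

The out-shuffle permutes the 32 positions with cycle lengths [1, 1, 5, 5, 5, 5, 5, 5].
Every card is home exactly when every cycle has completed a whole number of laps, i.e. after lcm(1, 5) = 5 out-shuffles.

5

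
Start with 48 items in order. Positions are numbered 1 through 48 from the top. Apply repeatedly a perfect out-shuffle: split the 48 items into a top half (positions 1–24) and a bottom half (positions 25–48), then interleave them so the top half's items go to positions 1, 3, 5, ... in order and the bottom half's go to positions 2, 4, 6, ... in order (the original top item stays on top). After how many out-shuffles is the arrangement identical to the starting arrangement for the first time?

23

The out-shuffle permutes the 48 positions with cycle lengths [1, 1, 23, 23].
Every item is home exactly when every cycle has completed a whole number of laps, i.e. after lcm(1, 23) = 23 out-shuffles.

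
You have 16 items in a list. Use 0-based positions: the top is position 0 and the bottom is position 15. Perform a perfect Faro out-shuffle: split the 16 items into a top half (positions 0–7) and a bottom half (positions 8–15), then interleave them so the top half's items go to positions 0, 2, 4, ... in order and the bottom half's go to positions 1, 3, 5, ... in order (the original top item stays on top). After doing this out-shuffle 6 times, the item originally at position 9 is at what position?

Track the item's position through each out-shuffle:
9 → 3 → 6 → 12 → 9 → 3 → 6

6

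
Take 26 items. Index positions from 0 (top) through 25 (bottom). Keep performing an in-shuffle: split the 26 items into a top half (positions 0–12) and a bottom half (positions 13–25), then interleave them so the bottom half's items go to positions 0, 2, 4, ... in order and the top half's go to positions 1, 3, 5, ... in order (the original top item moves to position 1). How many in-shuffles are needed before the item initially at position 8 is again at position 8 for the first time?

2

Follow position 8 under repeated in-shuffles:
8 → 17 → 8
It first returns after 2 in-shuffles.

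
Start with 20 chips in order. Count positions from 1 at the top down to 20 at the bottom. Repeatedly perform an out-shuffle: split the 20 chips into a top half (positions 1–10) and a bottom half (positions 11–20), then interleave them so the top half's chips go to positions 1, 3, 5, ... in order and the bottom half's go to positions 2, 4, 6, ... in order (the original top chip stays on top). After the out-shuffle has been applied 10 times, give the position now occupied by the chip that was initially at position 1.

1

Position 1 is a fixed point of every out-shuffle, so the chip never moves.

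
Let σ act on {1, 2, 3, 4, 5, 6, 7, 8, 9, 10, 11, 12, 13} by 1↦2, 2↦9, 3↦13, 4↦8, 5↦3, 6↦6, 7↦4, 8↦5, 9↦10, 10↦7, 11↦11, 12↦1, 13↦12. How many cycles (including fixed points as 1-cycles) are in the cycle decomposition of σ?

3

Cycle decomposition: (1 2 9 10 7 4 8 5 3 13 12) (6) (11).
3 cycles.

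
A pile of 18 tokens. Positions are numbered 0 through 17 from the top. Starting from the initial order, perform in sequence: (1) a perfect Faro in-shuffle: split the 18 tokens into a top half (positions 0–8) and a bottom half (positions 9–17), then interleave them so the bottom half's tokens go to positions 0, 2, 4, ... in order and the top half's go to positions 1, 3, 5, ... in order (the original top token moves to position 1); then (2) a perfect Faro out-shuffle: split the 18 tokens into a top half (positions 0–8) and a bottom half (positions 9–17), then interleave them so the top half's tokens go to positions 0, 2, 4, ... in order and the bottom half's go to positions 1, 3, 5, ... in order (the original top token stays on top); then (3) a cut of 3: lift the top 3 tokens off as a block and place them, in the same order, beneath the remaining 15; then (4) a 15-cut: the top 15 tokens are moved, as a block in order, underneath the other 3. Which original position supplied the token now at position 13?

7

Undo the operations in reverse order, starting from position 13:
  undo op 4 (cut 15): 13 ← 10
  undo op 3 (cut 3): 10 ← 13
  undo op 2 (out-shuffle, from bottom half): 13 ← 15
  undo op 1 (in-shuffle, from top half): 15 ← 7
So the token at position 13 came from original position 7.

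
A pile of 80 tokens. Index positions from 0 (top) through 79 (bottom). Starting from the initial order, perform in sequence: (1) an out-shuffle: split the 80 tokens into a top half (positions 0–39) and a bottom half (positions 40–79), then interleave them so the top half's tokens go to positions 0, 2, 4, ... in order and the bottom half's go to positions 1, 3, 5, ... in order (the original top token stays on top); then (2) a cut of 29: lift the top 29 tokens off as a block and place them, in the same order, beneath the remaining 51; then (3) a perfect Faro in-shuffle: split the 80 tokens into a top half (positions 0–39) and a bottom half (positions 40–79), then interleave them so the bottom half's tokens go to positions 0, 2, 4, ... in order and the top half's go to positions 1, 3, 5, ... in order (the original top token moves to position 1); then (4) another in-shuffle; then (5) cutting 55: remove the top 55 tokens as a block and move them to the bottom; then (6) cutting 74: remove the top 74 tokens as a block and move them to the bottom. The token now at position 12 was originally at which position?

2

Undo the operations in reverse order, starting from position 12:
  undo op 6 (cut 74): 12 ← 6
  undo op 5 (cut 55): 6 ← 61
  undo op 4 (in-shuffle, from top half): 61 ← 30
  undo op 3 (in-shuffle, from bottom half): 30 ← 55
  undo op 2 (cut 29): 55 ← 4
  undo op 1 (out-shuffle, from top half): 4 ← 2
So the token at position 12 came from original position 2.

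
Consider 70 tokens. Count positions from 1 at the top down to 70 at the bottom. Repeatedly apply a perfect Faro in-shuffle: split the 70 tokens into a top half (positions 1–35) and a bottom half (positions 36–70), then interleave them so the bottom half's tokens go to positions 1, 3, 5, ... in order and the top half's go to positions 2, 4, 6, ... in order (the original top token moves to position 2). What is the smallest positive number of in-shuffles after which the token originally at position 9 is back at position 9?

35

Follow position 9 under repeated in-shuffles:
9 → 18 → 36 → 1 → 2 → 4 → 8 → 16 → ... → 9 (length 35)
It first returns after 35 in-shuffles.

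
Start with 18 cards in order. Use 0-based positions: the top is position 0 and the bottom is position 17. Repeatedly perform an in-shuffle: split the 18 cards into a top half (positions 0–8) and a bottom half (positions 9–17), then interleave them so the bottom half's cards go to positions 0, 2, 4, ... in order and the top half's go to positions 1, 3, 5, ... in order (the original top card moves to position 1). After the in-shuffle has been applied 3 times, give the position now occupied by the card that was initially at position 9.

Track the card's position through each in-shuffle:
9 → 0 → 1 → 3

3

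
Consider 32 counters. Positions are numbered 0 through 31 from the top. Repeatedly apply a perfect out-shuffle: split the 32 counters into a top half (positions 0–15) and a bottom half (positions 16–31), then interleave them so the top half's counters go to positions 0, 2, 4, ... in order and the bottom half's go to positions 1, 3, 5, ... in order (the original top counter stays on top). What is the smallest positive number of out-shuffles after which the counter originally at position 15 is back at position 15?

Follow position 15 under repeated out-shuffles:
15 → 30 → 29 → 27 → 23 → 15
It first returns after 5 out-shuffles.

5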